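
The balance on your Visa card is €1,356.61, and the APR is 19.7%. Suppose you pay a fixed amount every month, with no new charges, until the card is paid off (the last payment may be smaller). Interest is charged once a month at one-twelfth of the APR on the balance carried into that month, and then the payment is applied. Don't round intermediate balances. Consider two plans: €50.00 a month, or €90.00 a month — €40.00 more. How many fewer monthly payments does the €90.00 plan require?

19 fewer payments

Monthly rate r = 19.7%/12 = 1.64167% = 0.0164167.
At €50.00/mo: n = ⌈−ln(1 − rB₀/P)/ln(1+r)⌉ = 37 payments (last €10.33); total interest = total paid − €1,356.61 = €453.72.
At €90.00/mo: 18 payments (last €41.51); total interest €214.90.
Payments saved = 37 − 18 = 19.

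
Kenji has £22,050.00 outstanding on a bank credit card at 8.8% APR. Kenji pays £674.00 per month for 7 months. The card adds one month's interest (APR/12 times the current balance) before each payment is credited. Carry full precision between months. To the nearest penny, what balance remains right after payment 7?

£18,384.03

Monthly rate r = 8.8%/12 = 0.733333% = 0.00733333.
Each month: B ← B·(1+r) − £674.00.
Month 1: interest £161.70; balance after payment £21,537.70.
Month 2: interest £157.94; balance after payment £21,021.64.
Month 3: interest £154.16; balance after payment £20,501.80.
Month 4: interest £150.35; balance after payment £19,978.15.
Month 5: interest £146.51; balance after payment £19,450.65.
Month 6: interest £142.64; balance after payment £18,919.29.
Month 7: interest £138.74; balance after payment £18,384.03.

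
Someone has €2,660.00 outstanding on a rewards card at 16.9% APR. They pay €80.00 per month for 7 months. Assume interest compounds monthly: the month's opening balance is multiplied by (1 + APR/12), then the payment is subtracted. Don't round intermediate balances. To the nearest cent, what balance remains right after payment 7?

Monthly rate r = 16.9%/12 = 1.40833% = 0.0140833.
Each month: B ← B·(1+r) − €80.00.
Month 1: interest €37.46; balance after payment €2,617.46.
Month 2: interest €36.86; balance after payment €2,574.32.
Month 3: interest €36.26; balance after payment €2,530.58.
Month 4: interest €35.64; balance after payment €2,486.22.
Month 5: interest €35.01; balance after payment €2,441.23.
Month 6: interest €34.38; balance after payment €2,395.61.
Month 7: interest €33.74; balance after payment €2,349.35.

€2,349.35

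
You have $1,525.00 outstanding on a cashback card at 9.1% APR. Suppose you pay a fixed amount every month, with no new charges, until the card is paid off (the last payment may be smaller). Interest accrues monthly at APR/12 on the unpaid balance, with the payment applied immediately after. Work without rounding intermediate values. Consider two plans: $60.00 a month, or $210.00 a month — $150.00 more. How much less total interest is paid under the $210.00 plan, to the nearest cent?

$125.81

Monthly rate r = 9.1%/12 = 0.758333% = 0.00758333.
At $60.00/mo: n = ⌈−ln(1 − rB₀/P)/ln(1+r)⌉ = 29 payments (last $20.55); total interest = total paid − $1,525.00 = $175.55.
At $210.00/mo: 8 payments (last $104.74); total interest $49.74.
Interest saved = $175.55 − $49.74 = $125.81.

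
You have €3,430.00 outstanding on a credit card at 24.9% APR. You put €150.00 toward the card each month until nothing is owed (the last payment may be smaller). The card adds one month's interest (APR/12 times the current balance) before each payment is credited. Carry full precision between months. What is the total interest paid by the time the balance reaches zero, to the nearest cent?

€1,269.32

Monthly rate r = 24.9%/12 = 2.075% = 0.02075.
Payoff takes n = ⌈−ln(1 − rB₀/P)/ln(1+r)⌉ = ⌈31.327⌉ = 32 payments; the last is €49.32.
Total paid = 31·€150.00 + €49.32 = €4,699.32.
Total interest = total paid − principal = €4,699.32 − €3,430.00 = €1,269.32.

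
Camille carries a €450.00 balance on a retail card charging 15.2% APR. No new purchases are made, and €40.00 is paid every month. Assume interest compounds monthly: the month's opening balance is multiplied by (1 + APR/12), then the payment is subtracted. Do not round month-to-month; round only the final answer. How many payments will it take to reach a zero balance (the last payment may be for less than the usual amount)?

13 months

Monthly rate r = 15.2%/12 = 1.26667% = 0.0126667.
Recurrence: B ← B·(1+r) − €40.00.
Month 1: interest €5.70; balance after payment €415.70.
Month 2: interest €5.27; balance after payment €380.97.
Closed form: n = −ln(1 − rB₀/P)/ln(1+r) = −ln(0.8575)/ln(1.01267) ≈ 12.214, so the balance reaches zero during payment 13.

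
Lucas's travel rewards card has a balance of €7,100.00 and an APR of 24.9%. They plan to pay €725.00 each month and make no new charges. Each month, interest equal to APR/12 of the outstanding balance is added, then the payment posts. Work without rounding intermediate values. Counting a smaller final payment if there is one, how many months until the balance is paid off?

Monthly rate r = 24.9%/12 = 2.075% = 0.02075.
Recurrence: B ← B·(1+r) − €725.00.
Month 1: interest €147.32; balance after payment €6,522.32.
Month 2: interest €135.34; balance after payment €5,932.66.
Closed form: n = −ln(1 − rB₀/P)/ln(1+r) = −ln(0.79679)/ln(1.02075) ≈ 11.061, so the balance reaches zero during payment 12.

12 months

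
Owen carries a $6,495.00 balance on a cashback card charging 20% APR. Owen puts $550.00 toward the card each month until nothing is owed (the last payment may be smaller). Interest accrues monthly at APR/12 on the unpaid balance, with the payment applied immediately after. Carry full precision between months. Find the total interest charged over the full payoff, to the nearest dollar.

Monthly rate r = 20%/12 = 1.66667% = 0.0166667.
Payoff takes n = ⌈−ln(1 − rB₀/P)/ln(1+r)⌉ = ⌈13.260⌉ = 14 payments; the last is $143.73.
Total paid = 13·$550.00 + $143.73 = $7,293.73.
Total interest = total paid − principal = $7,293.73 − $6,495.00 = $798.73.

$799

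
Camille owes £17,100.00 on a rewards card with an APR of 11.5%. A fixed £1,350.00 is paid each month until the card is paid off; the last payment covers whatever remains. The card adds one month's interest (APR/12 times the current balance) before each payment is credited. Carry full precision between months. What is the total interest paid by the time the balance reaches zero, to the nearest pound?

Monthly rate r = 11.5%/12 = 0.958333% = 0.00958333.
Payoff takes n = ⌈−ln(1 − rB₀/P)/ln(1+r)⌉ = ⌈13.569⌉ = 14 payments; the last is £769.13.
Total paid = 13·£1,350.00 + £769.13 = £18,319.13.
Total interest = total paid − principal = £18,319.13 − £17,100.00 = £1,219.13.

£1,219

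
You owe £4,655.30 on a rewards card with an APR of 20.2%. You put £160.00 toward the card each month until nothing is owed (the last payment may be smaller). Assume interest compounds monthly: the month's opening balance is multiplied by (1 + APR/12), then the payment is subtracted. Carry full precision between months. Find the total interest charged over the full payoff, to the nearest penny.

Monthly rate r = 20.2%/12 = 1.68333% = 0.0168333.
Payoff takes n = ⌈−ln(1 − rB₀/P)/ln(1+r)⌉ = ⌈40.310⌉ = 41 payments; the last is £49.91.
Total paid = 40·£160.00 + £49.91 = £6,449.91.
Total interest = total paid − principal = £6,449.91 − £4,655.30 = £1,794.61.

£1,794.61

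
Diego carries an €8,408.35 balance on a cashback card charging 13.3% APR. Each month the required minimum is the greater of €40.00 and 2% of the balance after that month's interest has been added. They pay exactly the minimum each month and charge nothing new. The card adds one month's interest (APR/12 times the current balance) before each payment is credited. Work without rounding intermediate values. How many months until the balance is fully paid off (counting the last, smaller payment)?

230 months

Monthly rate r = 13.3%/12 = 1.10833% = 0.0110833.
While 2% of the post-interest balance exceeds €40.00, each month B ← (B·(1+r))·(1 − 0.02), i.e. B shrinks by the factor (1+r)·0.98 = 0.99086.
This holds for months 1–158. Entering month 159 the balance is €1,971.37; 2% of the post-interest balance is now below €40.00, so the flat €40.00 minimum applies from here.
From month 159 a fixed €40.00 at rate r clears €1,971.37 in 72 more payments. Total: 158 + 72 = 230 months.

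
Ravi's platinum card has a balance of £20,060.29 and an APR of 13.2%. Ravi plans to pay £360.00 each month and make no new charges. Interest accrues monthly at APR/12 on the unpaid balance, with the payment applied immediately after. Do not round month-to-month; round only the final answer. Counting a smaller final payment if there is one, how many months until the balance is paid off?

Monthly rate r = 13.2%/12 = 1.1% = 0.011.
Recurrence: B ← B·(1+r) − £360.00.
Month 1: interest £220.66; balance after payment £19,920.95.
Month 2: interest £219.13; balance after payment £19,780.08.
Closed form: n = −ln(1 − rB₀/P)/ln(1+r) = −ln(0.38705)/ln(1.011) ≈ 86.766, so the balance reaches zero during payment 87.

87 payments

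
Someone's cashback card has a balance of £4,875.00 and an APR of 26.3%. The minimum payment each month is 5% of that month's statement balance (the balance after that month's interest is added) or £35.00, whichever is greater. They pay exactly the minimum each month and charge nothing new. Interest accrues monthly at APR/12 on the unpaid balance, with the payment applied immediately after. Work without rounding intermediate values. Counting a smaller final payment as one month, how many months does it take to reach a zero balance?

Monthly rate r = 26.3%/12 = 2.19167% = 0.0219167.
While 5% of the post-interest balance exceeds £35.00, each month B ← (B·(1+r))·(1 − 0.05), i.e. B shrinks by the factor (1+r)·0.95 = 0.97082.
This holds for months 1–67. Entering month 68 the balance is £670.34; 5% of the post-interest balance is now below £35.00, so the flat £35.00 minimum applies from here.
From month 68 a fixed £35.00 at rate r clears £670.34 in 26 more payments. Total: 67 + 26 = 93 months.

93 months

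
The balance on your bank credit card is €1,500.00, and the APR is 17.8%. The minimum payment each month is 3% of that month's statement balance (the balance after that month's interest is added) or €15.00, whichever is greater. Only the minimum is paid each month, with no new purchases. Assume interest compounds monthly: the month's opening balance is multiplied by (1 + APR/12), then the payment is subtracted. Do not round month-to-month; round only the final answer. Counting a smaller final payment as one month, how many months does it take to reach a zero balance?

117 months

Monthly rate r = 17.8%/12 = 1.48333% = 0.0148333.
While 3% of the post-interest balance exceeds €15.00, each month B ← (B·(1+r))·(1 − 0.03), i.e. B shrinks by the factor (1+r)·0.97 = 0.98439.
This holds for months 1–71. Entering month 72 the balance is €490.81; 3% of the post-interest balance is now below €15.00, so the flat €15.00 minimum applies from here.
From month 72 a fixed €15.00 at rate r clears €490.81 in 46 more payments. Total: 71 + 46 = 117 months.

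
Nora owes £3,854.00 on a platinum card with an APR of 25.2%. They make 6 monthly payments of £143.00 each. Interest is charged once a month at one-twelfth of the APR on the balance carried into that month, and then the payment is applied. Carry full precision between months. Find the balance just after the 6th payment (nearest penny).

Monthly rate r = 25.2%/12 = 2.1% = 0.021.
Each month: B ← B·(1+r) − £143.00.
Month 1: interest £80.93; balance after payment £3,791.93.
Month 2: interest £79.63; balance after payment £3,728.56.
Month 3: interest £78.30; balance after payment £3,663.86.
Month 4: interest £76.94; balance after payment £3,597.81.
Month 5: interest £75.55; balance after payment £3,530.36.
Month 6: interest £74.14; balance after payment £3,461.50.

£3,461.50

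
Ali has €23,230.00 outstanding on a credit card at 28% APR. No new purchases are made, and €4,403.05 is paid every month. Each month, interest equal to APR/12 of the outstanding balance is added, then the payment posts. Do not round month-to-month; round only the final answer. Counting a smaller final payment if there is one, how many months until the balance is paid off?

Monthly rate r = 28%/12 = 2.33333% = 0.0233333.
Recurrence: B ← B·(1+r) − €4,403.05.
Month 1: interest €542.03; balance after payment €19,368.98.
Month 2: interest €451.94; balance after payment €15,417.88.
Month 3: interest €359.75; balance after payment €11,374.58.
Month 4: interest €265.41; balance after payment €7,236.93.
Month 5: interest €168.86; balance after payment €3,002.75.
Month 6: interest €70.06; balance after payment €0.00.

6 payments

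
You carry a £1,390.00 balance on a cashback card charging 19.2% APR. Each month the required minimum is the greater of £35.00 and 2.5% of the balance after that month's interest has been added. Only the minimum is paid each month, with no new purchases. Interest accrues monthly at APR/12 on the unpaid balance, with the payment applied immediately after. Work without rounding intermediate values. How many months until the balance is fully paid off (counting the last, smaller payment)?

64 months

Monthly rate r = 19.2%/12 = 1.6% = 0.016.
While 2.5% of the post-interest balance exceeds £35.00, each month B ← (B·(1+r))·(1 − 0.025), i.e. B shrinks by the factor (1+r)·0.975 = 0.9906.
This holds for months 1–1. Entering month 2 the balance is £1,376.93; 2.5% of the post-interest balance is now below £35.00, so the flat £35.00 minimum applies from here.
From month 2 a fixed £35.00 at rate r clears £1,376.93 in 63 more payments. Total: 1 + 63 = 64 months.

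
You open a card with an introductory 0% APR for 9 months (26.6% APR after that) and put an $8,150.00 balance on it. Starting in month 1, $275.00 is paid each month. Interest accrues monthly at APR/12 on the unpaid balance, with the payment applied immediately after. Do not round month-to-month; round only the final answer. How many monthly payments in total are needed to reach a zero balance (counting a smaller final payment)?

Promo months 1–9 at r₀ = 0%/12 = 0; months 10+ at r₁ = 26.6%/12 = 0.0221667.
After month 9 (no interest yet): B = $8,150.00 − 9·$275.00 = $5,675.00.
Then at r₁ with $275.00/mo: n₂ = −ln(1 − r₁·B/P)/ln(1+r₁) ≈ 27.89 → 28 more payments.

37 months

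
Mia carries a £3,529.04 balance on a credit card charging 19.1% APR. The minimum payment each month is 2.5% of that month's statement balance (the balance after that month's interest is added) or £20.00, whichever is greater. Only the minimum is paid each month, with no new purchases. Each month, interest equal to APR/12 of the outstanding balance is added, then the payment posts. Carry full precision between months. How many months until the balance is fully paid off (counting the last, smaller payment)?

Monthly rate r = 19.1%/12 = 1.59167% = 0.0159167.
While 2.5% of the post-interest balance exceeds £20.00, each month B ← (B·(1+r))·(1 − 0.025), i.e. B shrinks by the factor (1+r)·0.975 = 0.99052.
This holds for months 1–158. Entering month 159 the balance is £783.36; 2.5% of the post-interest balance is now below £20.00, so the flat £20.00 minimum applies from here.
From month 159 a fixed £20.00 at rate r clears £783.36 in 62 more payments. Total: 158 + 62 = 220 months.

220 months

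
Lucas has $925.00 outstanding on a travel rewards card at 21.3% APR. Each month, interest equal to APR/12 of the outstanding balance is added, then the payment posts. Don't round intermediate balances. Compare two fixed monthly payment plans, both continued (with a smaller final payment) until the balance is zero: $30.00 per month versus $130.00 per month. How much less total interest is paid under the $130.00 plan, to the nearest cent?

Monthly rate r = 21.3%/12 = 1.775% = 0.01775.
At $30.00/mo: n = ⌈−ln(1 − rB₀/P)/ln(1+r)⌉ = 46 payments (last $1.31); total interest = total paid − $925.00 = $426.31.
At $130.00/mo: 8 payments (last $87.85); total interest $72.85.
Interest saved = $426.31 − $72.85 = $353.46.

$353.46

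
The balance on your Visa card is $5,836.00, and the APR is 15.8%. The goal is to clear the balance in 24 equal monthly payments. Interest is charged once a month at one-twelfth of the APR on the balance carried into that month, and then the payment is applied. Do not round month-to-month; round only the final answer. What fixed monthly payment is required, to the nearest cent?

$285.19

Monthly rate r = 15.8%/12 = 1.31667% = 0.0131667.
Level-payment amortization: P = B₀·r / (1 − (1+r)^(−n)) = 5836.00·0.0131667 / (1 − 1.01317^(−24)).
Denominator 1 − (1+r)^(−24) = 0.269435495.
P = 76.8407 / 0.269435495 ≈ 285.19.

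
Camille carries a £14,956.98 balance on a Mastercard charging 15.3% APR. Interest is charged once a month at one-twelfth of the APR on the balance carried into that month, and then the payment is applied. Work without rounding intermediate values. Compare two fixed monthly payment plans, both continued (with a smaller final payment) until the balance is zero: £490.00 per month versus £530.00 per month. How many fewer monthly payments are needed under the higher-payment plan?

3 fewer payments

Monthly rate r = 15.3%/12 = 1.275% = 0.01275.
At £490.00/mo: n = ⌈−ln(1 − rB₀/P)/ln(1+r)⌉ = 39 payments (last £446.06); total interest = total paid − £14,956.98 = £4,109.08.
At £530.00/mo: 36 payments (last £107.96); total interest £3,700.98.
Payments saved = 39 − 36 = 3.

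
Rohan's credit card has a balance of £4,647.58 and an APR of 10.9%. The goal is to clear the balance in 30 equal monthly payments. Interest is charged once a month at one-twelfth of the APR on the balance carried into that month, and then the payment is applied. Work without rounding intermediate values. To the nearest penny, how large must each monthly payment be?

Monthly rate r = 10.9%/12 = 0.908333% = 0.00908333.
Level-payment amortization: P = B₀·r / (1 − (1+r)^(−n)) = 4647.58·0.00908333 / (1 − 1.00908^(−30)).
Denominator 1 − (1+r)^(−30) = 0.23758926.
P = 42.2155 / 0.23758926 ≈ 177.68.

£177.68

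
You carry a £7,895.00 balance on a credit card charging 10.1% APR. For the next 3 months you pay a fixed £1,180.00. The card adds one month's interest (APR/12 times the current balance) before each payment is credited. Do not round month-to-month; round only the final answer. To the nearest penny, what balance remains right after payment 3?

£4,526.15

Monthly rate r = 10.1%/12 = 0.841667% = 0.00841667.
Each month: B ← B·(1+r) − £1,180.00.
Month 1: interest £66.45; balance after payment £6,781.45.
Month 2: interest £57.08; balance after payment £5,658.53.
Month 3: interest £47.63; balance after payment £4,526.15.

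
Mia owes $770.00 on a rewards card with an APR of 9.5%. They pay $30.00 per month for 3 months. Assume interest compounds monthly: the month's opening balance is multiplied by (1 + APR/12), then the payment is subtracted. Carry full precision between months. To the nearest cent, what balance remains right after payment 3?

$697.72

Monthly rate r = 9.5%/12 = 0.791667% = 0.00791667.
Each month: B ← B·(1+r) − $30.00.
Month 1: interest $6.10; balance after payment $746.10.
Month 2: interest $5.91; balance after payment $722.00.
Month 3: interest $5.72; balance after payment $697.72.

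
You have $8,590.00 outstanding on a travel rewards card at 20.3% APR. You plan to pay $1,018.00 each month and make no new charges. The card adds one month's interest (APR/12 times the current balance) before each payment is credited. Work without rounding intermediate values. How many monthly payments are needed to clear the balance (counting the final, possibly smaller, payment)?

10 months

Monthly rate r = 20.3%/12 = 1.69167% = 0.0169167.
Recurrence: B ← B·(1+r) − $1,018.00.
Month 1: interest $145.31; balance after payment $7,717.31.
Month 2: interest $130.55; balance after payment $6,829.87.
Closed form: n = −ln(1 − rB₀/P)/ln(1+r) = −ln(0.85726)/ln(1.01692) ≈ 9.181, so the balance reaches zero during payment 10.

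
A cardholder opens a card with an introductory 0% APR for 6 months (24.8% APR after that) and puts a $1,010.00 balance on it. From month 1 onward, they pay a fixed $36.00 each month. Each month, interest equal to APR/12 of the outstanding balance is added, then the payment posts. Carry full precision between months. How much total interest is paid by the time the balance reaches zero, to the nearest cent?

Promo months 1–6 at r₀ = 0%/12 = 0; months 7+ at r₁ = 24.8%/12 = 0.0206667.
After month 6 (no interest yet): B = $1,010.00 − 6·$36.00 = $794.00.
Then at r₁ with $36.00/mo: n₂ = −ln(1 − r₁·B/P)/ln(1+r₁) ≈ 29.75 → 30 more payments.
Total paid = 35·$36.00 + $26.89 = $1,286.89; interest = $1,286.89 − $1,010.00 = $276.89.

$276.89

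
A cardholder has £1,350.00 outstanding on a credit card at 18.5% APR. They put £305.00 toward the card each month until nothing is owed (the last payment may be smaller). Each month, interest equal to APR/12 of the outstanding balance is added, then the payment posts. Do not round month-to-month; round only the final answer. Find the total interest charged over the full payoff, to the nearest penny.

Monthly rate r = 18.5%/12 = 1.54167% = 0.0154167.
Payoff takes n = ⌈−ln(1 − rB₀/P)/ln(1+r)⌉ = ⌈4.620⌉ = 5 payments; the last is £189.57.
Total paid = 4·£305.00 + £189.57 = £1,409.57.
Total interest = total paid − principal = £1,409.57 − £1,350.00 = £59.57.

£59.57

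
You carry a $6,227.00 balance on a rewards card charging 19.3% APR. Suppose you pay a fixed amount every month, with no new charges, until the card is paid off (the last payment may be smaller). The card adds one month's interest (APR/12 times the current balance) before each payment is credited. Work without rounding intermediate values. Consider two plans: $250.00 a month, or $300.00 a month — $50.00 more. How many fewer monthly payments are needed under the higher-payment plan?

Monthly rate r = 19.3%/12 = 1.60833% = 0.0160833.
At $250.00/mo: n = ⌈−ln(1 − rB₀/P)/ln(1+r)⌉ = 33 payments (last $19.90); total interest = total paid − $6,227.00 = $1,792.90.
At $300.00/mo: 26 payments (last $138.53); total interest $1,411.53.
Payments saved = 33 − 26 = 7.

7 fewer payments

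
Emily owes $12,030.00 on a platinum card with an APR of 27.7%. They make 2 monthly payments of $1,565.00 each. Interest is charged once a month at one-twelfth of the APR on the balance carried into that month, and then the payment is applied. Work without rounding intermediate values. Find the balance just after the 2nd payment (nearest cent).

Monthly rate r = 27.7%/12 = 2.30833% = 0.0230833.
Each month: B ← B·(1+r) − $1,565.00.
Month 1: interest $277.69; balance after payment $10,742.69.
Month 2: interest $247.98; balance after payment $9,425.67.

$9,425.67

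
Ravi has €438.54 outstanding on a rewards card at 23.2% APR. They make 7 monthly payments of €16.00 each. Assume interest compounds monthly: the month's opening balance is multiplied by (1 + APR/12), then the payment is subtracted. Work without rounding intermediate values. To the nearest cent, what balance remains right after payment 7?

€382.74

Monthly rate r = 23.2%/12 = 1.93333% = 0.0193333.
Each month: B ← B·(1+r) − €16.00.
Month 1: interest €8.48; balance after payment €431.02.
Month 2: interest €8.33; balance after payment €423.35.
Month 3: interest €8.18; balance after payment €415.54.
Month 4: interest €8.03; balance after payment €407.57.
Month 5: interest €7.88; balance after payment €399.45.
Month 6: interest €7.72; balance after payment €391.17.
Month 7: interest €7.56; balance after payment €382.74.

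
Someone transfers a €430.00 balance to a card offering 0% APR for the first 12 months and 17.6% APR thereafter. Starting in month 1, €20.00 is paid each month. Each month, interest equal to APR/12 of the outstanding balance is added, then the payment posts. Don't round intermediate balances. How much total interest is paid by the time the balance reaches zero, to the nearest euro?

Promo months 1–12 at r₀ = 0%/12 = 0; months 13+ at r₁ = 17.6%/12 = 0.0146667.
After month 12 (no interest yet): B = €430.00 − 12·€20.00 = €190.00.
Then at r₁ with €20.00/mo: n₂ = −ln(1 − r₁·B/P)/ln(1+r₁) ≈ 10.31 → 11 more payments.
Total paid = 22·€20.00 + €6.14 = €446.14; interest = €446.14 − €430.00 = €16.14.

€16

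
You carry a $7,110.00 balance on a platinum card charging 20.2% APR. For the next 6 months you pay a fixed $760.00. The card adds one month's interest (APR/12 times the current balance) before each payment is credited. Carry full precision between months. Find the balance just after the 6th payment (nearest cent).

$3,102.76

Monthly rate r = 20.2%/12 = 1.68333% = 0.0168333.
Each month: B ← B·(1+r) − $760.00.
Month 1: interest $119.68; balance after payment $6,469.69.
Month 2: interest $108.91; balance after payment $5,818.59.
Month 3: interest $97.95; balance after payment $5,156.54.
Month 4: interest $86.80; balance after payment $4,483.34.
Month 5: interest $75.47; balance after payment $3,798.81.
Month 6: interest $63.95; balance after payment $3,102.76.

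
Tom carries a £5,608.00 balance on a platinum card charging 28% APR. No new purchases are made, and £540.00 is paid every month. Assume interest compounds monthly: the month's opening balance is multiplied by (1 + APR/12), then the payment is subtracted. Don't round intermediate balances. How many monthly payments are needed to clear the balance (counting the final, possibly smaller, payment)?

Monthly rate r = 28%/12 = 2.33333% = 0.0233333.
Recurrence: B ← B·(1+r) − £540.00.
Month 1: interest £130.85; balance after payment £5,198.85.
Month 2: interest £121.31; balance after payment £4,780.16.
Closed form: n = −ln(1 − rB₀/P)/ln(1+r) = −ln(0.75768)/ln(1.02333) ≈ 12.031, so the balance reaches zero during payment 13.

13 months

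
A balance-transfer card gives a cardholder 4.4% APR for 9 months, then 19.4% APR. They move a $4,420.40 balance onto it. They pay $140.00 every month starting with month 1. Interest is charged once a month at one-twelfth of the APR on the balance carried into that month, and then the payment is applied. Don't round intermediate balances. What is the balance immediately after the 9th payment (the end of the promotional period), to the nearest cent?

Promo months 1–9 at r₀ = 4.4%/12 = 0.00366667; months 10+ at r₁ = 19.4%/12 = 0.0161667.
After month 9: iterate B ← B·(1+r₀) − $140.00 for 9 months → $3,289.79.

$3,289.79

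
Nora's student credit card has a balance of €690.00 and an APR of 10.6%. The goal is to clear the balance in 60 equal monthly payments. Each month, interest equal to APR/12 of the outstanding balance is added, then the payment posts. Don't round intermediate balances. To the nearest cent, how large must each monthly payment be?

€14.86

Monthly rate r = 10.6%/12 = 0.883333% = 0.00883333.
Level-payment amortization: P = B₀·r / (1 − (1+r)^(−n)) = 690.00·0.00883333 / (1 − 1.00883^(−60)).
Denominator 1 − (1+r)^(−60) = 0.41002367.
P = 6.095 / 0.41002367 ≈ 14.86.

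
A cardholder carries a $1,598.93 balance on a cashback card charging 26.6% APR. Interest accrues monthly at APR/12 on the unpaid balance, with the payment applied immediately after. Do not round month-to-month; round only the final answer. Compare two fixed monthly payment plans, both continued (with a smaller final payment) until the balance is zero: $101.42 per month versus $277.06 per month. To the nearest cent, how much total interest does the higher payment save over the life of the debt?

Monthly rate r = 26.6%/12 = 2.21667% = 0.0221667.
At $101.42/mo: n = ⌈−ln(1 − rB₀/P)/ln(1+r)⌉ = 20 payments (last $62.24); total interest = total paid − $1,598.93 = $390.29.
At $277.06/mo: 7 payments (last $67.95); total interest $131.38.
Interest saved = $390.29 − $131.38 = $258.91.

$258.91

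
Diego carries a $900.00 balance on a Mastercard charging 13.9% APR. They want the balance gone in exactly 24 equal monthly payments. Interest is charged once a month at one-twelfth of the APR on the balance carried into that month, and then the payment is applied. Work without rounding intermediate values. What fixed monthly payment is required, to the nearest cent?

$43.17

Monthly rate r = 13.9%/12 = 1.15833% = 0.0115833.
Level-payment amortization: P = B₀·r / (1 − (1+r)^(−n)) = 900.00·0.0115833 / (1 − 1.01158^(−24)).
Denominator 1 − (1+r)^(−24) = 0.241492235.
P = 10.425 / 0.241492235 ≈ 43.17.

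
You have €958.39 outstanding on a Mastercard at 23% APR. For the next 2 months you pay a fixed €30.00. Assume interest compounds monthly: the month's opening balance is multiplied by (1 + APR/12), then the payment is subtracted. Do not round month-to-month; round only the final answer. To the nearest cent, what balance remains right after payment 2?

€934.91

Monthly rate r = 23%/12 = 1.91667% = 0.0191667.
Each month: B ← B·(1+r) − €30.00.
Month 1: interest €18.37; balance after payment €946.76.
Month 2: interest €18.15; balance after payment €934.91.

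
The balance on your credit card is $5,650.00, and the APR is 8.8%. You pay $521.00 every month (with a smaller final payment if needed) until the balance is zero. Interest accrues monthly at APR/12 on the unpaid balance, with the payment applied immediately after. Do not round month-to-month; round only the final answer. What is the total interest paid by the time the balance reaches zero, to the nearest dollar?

$259

Monthly rate r = 8.8%/12 = 0.733333% = 0.00733333.
Payoff takes n = ⌈−ln(1 − rB₀/P)/ln(1+r)⌉ = ⌈11.341⌉ = 12 payments; the last is $178.32.
Total paid = 11·$521.00 + $178.32 = $5,909.32.
Total interest = total paid − principal = $5,909.32 − $5,650.00 = $259.32.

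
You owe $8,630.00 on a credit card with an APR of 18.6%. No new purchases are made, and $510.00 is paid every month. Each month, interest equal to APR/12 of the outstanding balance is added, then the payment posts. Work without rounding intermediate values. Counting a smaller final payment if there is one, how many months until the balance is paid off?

20 payments

Monthly rate r = 18.6%/12 = 1.55% = 0.0155.
Recurrence: B ← B·(1+r) − $510.00.
Month 1: interest $133.77; balance after payment $8,253.76.
Month 2: interest $127.93; balance after payment $7,871.70.
Closed form: n = −ln(1 − rB₀/P)/ln(1+r) = −ln(0.73772)/ln(1.0155) ≈ 19.777, so the balance reaches zero during payment 20.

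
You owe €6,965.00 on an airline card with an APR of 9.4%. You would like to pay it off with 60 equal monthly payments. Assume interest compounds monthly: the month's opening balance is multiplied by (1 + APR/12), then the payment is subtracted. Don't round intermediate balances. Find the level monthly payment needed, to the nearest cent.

€145.94

Monthly rate r = 9.4%/12 = 0.783333% = 0.00783333.
Level-payment amortization: P = B₀·r / (1 − (1+r)^(−n)) = 6965.00·0.00783333 / (1 − 1.00783^(−60)).
Denominator 1 − (1+r)^(−60) = 0.373852131.
P = 54.5592 / 0.373852131 ≈ 145.94.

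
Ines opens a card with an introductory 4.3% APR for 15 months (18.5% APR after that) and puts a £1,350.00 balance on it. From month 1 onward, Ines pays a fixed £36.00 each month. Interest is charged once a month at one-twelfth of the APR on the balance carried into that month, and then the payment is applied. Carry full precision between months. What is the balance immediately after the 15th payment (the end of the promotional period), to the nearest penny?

£870.65

Promo months 1–15 at r₀ = 4.3%/12 = 0.00358333; months 16+ at r₁ = 18.5%/12 = 0.0154167.
After month 15: iterate B ← B·(1+r₀) − £36.00 for 15 months → £870.65.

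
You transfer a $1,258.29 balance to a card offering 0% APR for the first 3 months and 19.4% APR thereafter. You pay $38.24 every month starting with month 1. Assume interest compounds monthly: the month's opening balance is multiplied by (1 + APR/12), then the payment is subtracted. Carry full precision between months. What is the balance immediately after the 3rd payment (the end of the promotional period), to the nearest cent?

$1,143.57

Promo months 1–3 at r₀ = 0%/12 = 0; months 4+ at r₁ = 19.4%/12 = 0.0161667.
After month 3 (no interest yet): B = $1,258.29 − 3·$38.24 = $1,143.57.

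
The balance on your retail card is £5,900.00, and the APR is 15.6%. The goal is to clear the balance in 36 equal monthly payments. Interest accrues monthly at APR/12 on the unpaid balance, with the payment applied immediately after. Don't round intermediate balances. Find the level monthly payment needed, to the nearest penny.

Monthly rate r = 15.6%/12 = 1.3% = 0.013.
Level-payment amortization: P = B₀·r / (1 − (1+r)^(−n)) = 5900.00·0.013 / (1 − 1.013^(−36)).
Denominator 1 − (1+r)^(−36) = 0.371854913.
P = 76.7 / 0.371854913 ≈ 206.26.

£206.26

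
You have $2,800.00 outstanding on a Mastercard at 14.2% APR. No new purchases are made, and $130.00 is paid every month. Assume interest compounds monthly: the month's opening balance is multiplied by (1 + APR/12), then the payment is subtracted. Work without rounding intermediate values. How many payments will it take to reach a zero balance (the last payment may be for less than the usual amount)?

Monthly rate r = 14.2%/12 = 1.18333% = 0.0118333.
Recurrence: B ← B·(1+r) − $130.00.
Month 1: interest $33.13; balance after payment $2,703.13.
Month 2: interest $31.99; balance after payment $2,605.12.
Closed form: n = −ln(1 − rB₀/P)/ln(1+r) = −ln(0.74513)/ln(1.01183) ≈ 25.009, so the balance reaches zero during payment 26.

26 payments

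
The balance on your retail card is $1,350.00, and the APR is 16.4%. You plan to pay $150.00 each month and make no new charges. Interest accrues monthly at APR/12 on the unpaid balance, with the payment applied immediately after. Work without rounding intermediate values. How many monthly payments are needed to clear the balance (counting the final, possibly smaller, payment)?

10 payments

Monthly rate r = 16.4%/12 = 1.36667% = 0.0136667.
Recurrence: B ← B·(1+r) − $150.00.
Month 1: interest $18.45; balance after payment $1,218.45.
Month 2: interest $16.65; balance after payment $1,085.10.
Closed form: n = −ln(1 − rB₀/P)/ln(1+r) = −ln(0.877)/ln(1.01367) ≈ 9.669, so the balance reaches zero during payment 10.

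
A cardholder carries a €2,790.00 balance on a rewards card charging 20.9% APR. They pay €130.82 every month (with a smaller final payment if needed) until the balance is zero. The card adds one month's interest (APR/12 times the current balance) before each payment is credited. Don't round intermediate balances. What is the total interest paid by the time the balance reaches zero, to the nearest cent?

€728.09

Monthly rate r = 20.9%/12 = 1.74167% = 0.0174167.
Payoff takes n = ⌈−ln(1 − rB₀/P)/ln(1+r)⌉ = ⌈26.892⌉ = 27 payments; the last is €116.77.
Total paid = 26·€130.82 + €116.77 = €3,518.09.
Total interest = total paid − principal = €3,518.09 − €2,790.00 = €728.09.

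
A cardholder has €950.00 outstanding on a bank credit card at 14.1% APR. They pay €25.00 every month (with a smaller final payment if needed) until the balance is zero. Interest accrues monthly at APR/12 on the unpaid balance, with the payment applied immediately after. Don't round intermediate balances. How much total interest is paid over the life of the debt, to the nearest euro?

Monthly rate r = 14.1%/12 = 1.175% = 0.01175.
Payoff takes n = ⌈−ln(1 − rB₀/P)/ln(1+r)⌉ = ⌈50.635⌉ = 51 payments; the last is €15.91.
Total paid = 50·€25.00 + €15.91 = €1,265.91.
Total interest = total paid − principal = €1,265.91 − €950.00 = €315.91.

€316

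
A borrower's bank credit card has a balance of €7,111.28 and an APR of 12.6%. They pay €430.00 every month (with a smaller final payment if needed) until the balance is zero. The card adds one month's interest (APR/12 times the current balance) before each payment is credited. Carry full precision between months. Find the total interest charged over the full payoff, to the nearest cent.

€741.10

Monthly rate r = 12.6%/12 = 1.05% = 0.0105.
Payoff takes n = ⌈−ln(1 − rB₀/P)/ln(1+r)⌉ = ⌈18.260⌉ = 19 payments; the last is €112.38.
Total paid = 18·€430.00 + €112.38 = €7,852.38.
Total interest = total paid − principal = €7,852.38 − €7,111.28 = €741.10.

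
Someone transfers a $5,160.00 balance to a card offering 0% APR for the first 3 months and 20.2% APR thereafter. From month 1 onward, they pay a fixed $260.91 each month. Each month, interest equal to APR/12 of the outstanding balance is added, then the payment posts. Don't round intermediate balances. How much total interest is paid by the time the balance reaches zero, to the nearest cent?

$809.82

Promo months 1–3 at r₀ = 0%/12 = 0; months 4+ at r₁ = 20.2%/12 = 0.0168333.
After month 3 (no interest yet): B = $5,160.00 − 3·$260.91 = $4,377.27.
Then at r₁ with $260.91/mo: n₂ = −ln(1 − r₁·B/P)/ln(1+r₁) ≈ 19.88 → 20 more payments.
Total paid = 22·$260.91 + $229.80 = $5,969.82; interest = $5,969.82 − $5,160.00 = $809.82.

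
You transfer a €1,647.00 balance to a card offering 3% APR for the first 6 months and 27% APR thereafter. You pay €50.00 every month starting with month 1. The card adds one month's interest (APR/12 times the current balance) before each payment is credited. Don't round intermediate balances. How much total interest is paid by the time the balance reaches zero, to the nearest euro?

Promo months 1–6 at r₀ = 3%/12 = 0.0025; months 7+ at r₁ = 27%/12 = 0.0225.
After month 6: iterate B ← B·(1+r₀) − €50.00 for 6 months → €1,369.98.
Then at r₁ with €50.00/mo: n₂ = −ln(1 − r₁·B/P)/ln(1+r₁) ≈ 43.07 → 44 more payments.
Total paid = 49·€50.00 + €3.67 = €2,453.67; interest = €2,453.67 − €1,647.00 = €806.67.

€807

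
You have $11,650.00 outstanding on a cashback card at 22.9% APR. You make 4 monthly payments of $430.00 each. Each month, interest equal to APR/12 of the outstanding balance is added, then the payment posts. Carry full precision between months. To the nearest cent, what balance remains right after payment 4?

Monthly rate r = 22.9%/12 = 1.90833% = 0.0190833.
Each month: B ← B·(1+r) − $430.00.
Month 1: interest $222.32; balance after payment $11,442.32.
Month 2: interest $218.36; balance after payment $11,230.68.
Month 3: interest $214.32; balance after payment $11,015.00.
Month 4: interest $210.20; balance after payment $10,795.20.

$10,795.20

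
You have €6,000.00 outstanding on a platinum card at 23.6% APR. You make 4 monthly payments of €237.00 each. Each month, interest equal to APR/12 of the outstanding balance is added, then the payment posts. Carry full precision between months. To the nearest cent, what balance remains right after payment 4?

Monthly rate r = 23.6%/12 = 1.96667% = 0.0196667.
Each month: B ← B·(1+r) − €237.00.
Month 1: interest €118.00; balance after payment €5,881.00.
Month 2: interest €115.66; balance after payment €5,759.66.
Month 3: interest €113.27; balance after payment €5,635.93.
Month 4: interest €110.84; balance after payment €5,509.77.

€5,509.77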